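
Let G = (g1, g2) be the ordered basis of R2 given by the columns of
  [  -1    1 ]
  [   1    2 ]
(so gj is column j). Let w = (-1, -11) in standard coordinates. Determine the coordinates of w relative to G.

(-3, -4)

Write w = c_1 g1 + c_2 g2 and solve for the c_i.
System: -c_1 + c_2 = -1, c_1 + 2c_2 = -11; solving gives c_1 = -3, c_2 = -4.
Check: -3g1 - 4g2 = (-1, -11).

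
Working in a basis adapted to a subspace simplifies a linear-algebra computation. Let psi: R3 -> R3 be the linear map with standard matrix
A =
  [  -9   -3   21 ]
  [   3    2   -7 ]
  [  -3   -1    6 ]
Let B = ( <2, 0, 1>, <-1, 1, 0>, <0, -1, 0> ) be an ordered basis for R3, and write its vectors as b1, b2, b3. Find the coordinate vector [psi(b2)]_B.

Column 2 of [psi]_B is the B-coordinate vector of psi(b2).
In standard coordinates psi(b2) = A b2 = <6, -1, 2>.
Converting to B: <6, -1, 2> = 2b1 - 2b2 - b3, so the coordinate vector is <2, -2, -1>.

<2, -2, -1>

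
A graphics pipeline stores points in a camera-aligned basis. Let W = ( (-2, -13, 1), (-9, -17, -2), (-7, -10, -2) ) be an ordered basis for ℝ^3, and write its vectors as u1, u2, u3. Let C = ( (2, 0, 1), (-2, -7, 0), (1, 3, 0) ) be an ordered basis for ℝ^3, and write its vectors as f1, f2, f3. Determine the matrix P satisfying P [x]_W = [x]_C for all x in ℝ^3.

Column j of P is [uj]_C, since P maps W-coordinates to C-coordinates.
Expressing u1 in C: u1 = f1 + f2 - 2f3, so column 1 of P is (1, 1, -2).
Doing the same for each uj gives P = [[1, -2, -2], [1, 2, 1], [-2, -1, -1]].

[[1, -2, -2], [1, 2, 1], [-2, -1, -1]]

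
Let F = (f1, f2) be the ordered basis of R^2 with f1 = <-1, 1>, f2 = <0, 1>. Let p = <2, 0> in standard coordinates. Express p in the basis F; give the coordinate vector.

[p]_F is the unique c with M c = p, where M has columns f1, f2.
System: -c_1 + 0c_2 = 2, c_1 + c_2 = 0; solving gives c_1 = -2, c_2 = 2.
Check: -2f1 + 2f2 = <2, 0>.

<-2, 2>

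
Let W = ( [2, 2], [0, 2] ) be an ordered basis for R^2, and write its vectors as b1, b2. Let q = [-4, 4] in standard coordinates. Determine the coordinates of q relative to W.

[-2, 4]

Write q = c_1 b1 + c_2 b2 and solve for the c_i.
System: 2c_1 + 0c_2 = -4, 2c_1 + 2c_2 = 4; solving gives c_1 = -2, c_2 = 4.
Check: -2b1 + 4b2 = [-4, 4].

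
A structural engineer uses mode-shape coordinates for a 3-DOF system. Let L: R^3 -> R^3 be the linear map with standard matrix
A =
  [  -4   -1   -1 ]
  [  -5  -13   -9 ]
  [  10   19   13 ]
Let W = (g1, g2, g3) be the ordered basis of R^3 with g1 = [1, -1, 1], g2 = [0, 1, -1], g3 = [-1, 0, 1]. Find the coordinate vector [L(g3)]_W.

Column 3 of [L]_W is the W-coordinate vector of L(g3).
In standard coordinates L(g3) = A g3 = [3, -4, 3].
Converting to W: [3, -4, 3] = 2g1 - 2g2 - g3, so the coordinate vector is [2, -2, -1].

[2, -2, -1]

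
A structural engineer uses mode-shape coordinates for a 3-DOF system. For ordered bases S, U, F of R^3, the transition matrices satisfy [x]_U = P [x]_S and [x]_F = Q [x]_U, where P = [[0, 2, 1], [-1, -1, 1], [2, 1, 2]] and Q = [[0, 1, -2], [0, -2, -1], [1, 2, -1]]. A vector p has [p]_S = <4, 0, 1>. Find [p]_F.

<-23, -4, -15>

Composing the changes, [p]_F = Q P [p]_S.
Q P = [[-5, -3, -3], [0, 1, -4], [-4, -1, 1]]; applying this to <4, 0, 1> gives <-23, -4, -15>.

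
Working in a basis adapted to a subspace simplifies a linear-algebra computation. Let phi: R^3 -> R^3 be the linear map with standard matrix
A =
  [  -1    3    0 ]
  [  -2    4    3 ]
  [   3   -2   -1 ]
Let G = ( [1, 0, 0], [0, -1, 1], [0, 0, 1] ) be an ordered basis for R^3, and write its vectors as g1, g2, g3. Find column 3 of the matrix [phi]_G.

Column 3 of [phi]_G is the G-coordinate vector of phi(g3).
In standard coordinates phi(g3) = A g3 = [0, 3, -1].
Converting to G: [0, 3, -1] = 0·g1 - 3g2 + 2g3, so the coordinate vector is [0, -3, 2].

[0, -3, 2]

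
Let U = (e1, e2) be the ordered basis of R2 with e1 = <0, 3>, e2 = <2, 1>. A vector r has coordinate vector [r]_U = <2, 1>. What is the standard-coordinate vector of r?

r = M [r]_U, where M has columns e1, e2.
Carrying out the matrix-vector product, r = <2, 7>.

<2, 7>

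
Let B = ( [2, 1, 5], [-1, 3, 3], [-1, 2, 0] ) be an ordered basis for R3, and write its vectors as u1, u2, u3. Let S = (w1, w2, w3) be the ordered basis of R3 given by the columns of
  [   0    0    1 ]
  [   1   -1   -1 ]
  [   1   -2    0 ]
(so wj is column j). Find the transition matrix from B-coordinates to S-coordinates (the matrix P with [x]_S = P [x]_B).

Take x = uj: its B-coordinates are the j-th standard unit vector, so P e_j — column j of P — equals [uj]_S.
u1 = w1 - 2w2 + 2w3, giving column 1 = [1, -2, 2]; repeating for each j gives P = [[1, 1, 2], [-2, -1, 1], [2, -1, -1]].

[[1, 1, 2], [-2, -1, 1], [2, -1, -1]]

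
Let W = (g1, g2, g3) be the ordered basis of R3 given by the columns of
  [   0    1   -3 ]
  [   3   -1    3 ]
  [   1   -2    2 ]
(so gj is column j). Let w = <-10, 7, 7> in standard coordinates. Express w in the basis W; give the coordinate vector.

<-1, -1, 3>

[w]_W is the unique c with M c = w, where M has columns g1, ..., g3.
Gaussian elimination on [M | w] yields c = (-1, -1, 3).
Check: -g1 - g2 + 3g3 = <-10, 7, 7>.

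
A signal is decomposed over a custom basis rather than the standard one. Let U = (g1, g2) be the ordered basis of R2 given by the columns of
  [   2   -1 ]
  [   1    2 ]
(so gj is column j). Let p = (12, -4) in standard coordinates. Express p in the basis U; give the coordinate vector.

Write p = c_1 g1 + c_2 g2 and solve for the c_i.
System: 2c_1 - c_2 = 12, c_1 + 2c_2 = -4; solving gives c_1 = 4, c_2 = -4.
Check: 4g1 - 4g2 = (12, -4).

(4, -4)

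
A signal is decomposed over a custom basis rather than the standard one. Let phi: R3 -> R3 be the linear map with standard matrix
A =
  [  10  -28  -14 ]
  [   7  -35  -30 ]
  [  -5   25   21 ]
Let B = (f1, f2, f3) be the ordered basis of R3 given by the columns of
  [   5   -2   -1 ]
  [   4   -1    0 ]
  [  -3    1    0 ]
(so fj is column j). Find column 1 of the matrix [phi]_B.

<-3, 3, -1>

Compute phi(f1) = A f1 = <-20, -15, 12> in standard coordinates.
Then write this in B-coordinates: solve for y in y_1 f1 + ... + y_3 f3 = <-20, -15, 12>.
This gives y = <-3, 3, -1>, which is column 1 of [phi]_B.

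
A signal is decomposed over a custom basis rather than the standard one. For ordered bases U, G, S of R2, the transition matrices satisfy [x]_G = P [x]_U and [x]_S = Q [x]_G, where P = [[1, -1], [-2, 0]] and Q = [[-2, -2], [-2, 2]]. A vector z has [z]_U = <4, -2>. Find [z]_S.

<4, -28>

First [z]_G = P [z]_U = <6, -8>.
Then [z]_S = Q [z]_G = <4, -28>.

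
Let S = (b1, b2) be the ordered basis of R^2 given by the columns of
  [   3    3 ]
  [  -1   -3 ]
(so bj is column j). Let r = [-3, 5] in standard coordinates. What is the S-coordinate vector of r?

[1, -2]

Write r = c_1 b1 + c_2 b2 and solve for the c_i.
System: 3c_1 + 3c_2 = -3, -c_1 - 3c_2 = 5; solving gives c_1 = 1, c_2 = -2.
Check: b1 - 2b2 = [-3, 5].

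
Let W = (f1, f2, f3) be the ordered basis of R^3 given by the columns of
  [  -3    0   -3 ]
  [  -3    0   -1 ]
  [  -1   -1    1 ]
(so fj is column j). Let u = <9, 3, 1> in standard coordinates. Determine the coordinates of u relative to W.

Write u = c_1 f1 + ... + c_3 f3 and solve for the c_i.
Row-reducing the augmented matrix [M | u] gives c = (0, -4, -3).
Check: 0·f1 - 4f2 - 3f3 = <9, 3, 1>.

<0, -4, -3>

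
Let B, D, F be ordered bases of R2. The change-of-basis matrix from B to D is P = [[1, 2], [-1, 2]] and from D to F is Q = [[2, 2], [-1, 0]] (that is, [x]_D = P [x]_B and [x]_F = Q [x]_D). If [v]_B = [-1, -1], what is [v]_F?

First [v]_D = P [v]_B = [-3, -1].
Then [v]_F = Q [v]_D = [-8, 3].

[-8, 3]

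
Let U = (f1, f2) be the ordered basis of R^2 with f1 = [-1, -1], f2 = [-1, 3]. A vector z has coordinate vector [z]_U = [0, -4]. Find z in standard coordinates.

[4, -12]

z = M [z]_U, where M has columns f1, f2.
Carrying out the matrix-vector product, z = [4, -12].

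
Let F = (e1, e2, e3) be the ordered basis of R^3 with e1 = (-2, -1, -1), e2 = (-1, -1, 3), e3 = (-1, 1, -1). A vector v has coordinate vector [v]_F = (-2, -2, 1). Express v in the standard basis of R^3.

(5, 5, -5)

By definition v = -2e1 - 2e2 + e3.
Summing componentwise gives (5, 5, -5).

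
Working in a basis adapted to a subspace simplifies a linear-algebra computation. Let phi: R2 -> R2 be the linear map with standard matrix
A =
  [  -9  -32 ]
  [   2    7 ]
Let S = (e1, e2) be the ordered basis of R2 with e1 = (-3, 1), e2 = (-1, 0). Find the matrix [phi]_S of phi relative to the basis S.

Let P have columns e1, e2. Then [phi]_S = P^(-1) A P.
Here det P = 1, so P^(-1) is integer; computing A P first and then P^(-1)(A P) gives [[1, -2], [2, -3]].

[[1, -2], [2, -3]]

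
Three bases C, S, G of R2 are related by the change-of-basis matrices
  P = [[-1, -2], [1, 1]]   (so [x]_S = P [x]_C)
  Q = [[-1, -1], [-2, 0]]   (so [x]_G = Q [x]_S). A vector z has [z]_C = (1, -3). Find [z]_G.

(-3, -10)

Composing the changes, [z]_G = Q P [z]_C.
Q P = [[0, 1], [2, 4]]; applying this to (1, -3) gives (-3, -10).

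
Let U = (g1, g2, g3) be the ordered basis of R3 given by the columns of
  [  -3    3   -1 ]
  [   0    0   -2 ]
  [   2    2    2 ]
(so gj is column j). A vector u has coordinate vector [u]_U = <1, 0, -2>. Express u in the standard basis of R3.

u = M [u]_U, where M has columns g1, ..., g3.
Carrying out the matrix-vector product, u = <-1, 4, -2>.

<-1, 4, -2>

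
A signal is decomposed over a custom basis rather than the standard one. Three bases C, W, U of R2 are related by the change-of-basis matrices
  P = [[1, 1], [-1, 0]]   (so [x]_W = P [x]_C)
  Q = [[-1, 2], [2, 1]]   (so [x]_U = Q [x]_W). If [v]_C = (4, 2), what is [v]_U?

Apply P to get W-coordinates (6, -4), then Q to get U-coordinates.
The result is [v]_U = (-14, 8).

(-14, 8)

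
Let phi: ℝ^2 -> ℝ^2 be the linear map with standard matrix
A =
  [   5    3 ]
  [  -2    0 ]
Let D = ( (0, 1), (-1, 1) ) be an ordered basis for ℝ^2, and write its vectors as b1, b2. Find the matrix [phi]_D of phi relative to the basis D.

The j-th column of [phi]_D is [phi(bj)]_D.
phi(b1) = A b1 = (3, 0) = 3b1 - 3b2, so column 1 is (3, -3).
Repeating for b2 and assembling the columns gives [[3, 0], [-3, 2]].

[[3, 0], [-3, 2]]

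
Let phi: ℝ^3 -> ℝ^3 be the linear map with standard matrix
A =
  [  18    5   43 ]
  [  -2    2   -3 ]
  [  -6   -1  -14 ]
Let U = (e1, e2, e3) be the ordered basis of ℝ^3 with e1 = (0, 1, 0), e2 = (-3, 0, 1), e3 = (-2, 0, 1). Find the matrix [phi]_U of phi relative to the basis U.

[[2, 3, 1], [-3, 3, -3], [2, 1, 1]]

Let P have columns e1, ..., e3. Then [phi]_U = P^(-1) A P.
Here det P = 1, so P^(-1) is integer; computing A P first and then P^(-1)(A P) gives [[2, 3, 1], [-3, 3, -3], [2, 1, 1]].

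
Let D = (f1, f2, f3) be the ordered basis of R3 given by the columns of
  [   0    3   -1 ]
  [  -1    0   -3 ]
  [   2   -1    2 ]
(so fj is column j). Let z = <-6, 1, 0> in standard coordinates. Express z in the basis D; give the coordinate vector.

We seek scalars with c_1 f1 + ... + c_3 f3 = z; equivalently solve M c = z where the columns of M are f1, ..., f3.
Gaussian elimination on [M | z] yields c = (-1, -2, 0).
Check: -f1 - 2f2 + 0·f3 = <-6, 1, 0>.

<-1, -2, 0>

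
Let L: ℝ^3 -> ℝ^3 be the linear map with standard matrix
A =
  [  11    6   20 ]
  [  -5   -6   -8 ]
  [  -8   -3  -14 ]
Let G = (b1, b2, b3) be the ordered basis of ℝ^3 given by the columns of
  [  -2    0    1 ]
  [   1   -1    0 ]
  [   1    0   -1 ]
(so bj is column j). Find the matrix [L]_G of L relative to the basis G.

Let P have columns b1, ..., b3. Then [L]_G = P^(-1) A P.
Here det P = -1, so P^(-1) is integer; computing A P first and then P^(-1)(A P) gives [[-3, 3, 3], [1, -3, 0], [-2, 0, -3]].

[[-3, 3, 3], [1, -3, 0], [-2, 0, -3]]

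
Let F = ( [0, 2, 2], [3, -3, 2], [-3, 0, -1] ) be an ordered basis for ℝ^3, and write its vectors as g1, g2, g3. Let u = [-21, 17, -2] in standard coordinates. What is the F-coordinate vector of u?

We seek scalars with c_1 g1 + ... + c_3 g3 = u; equivalently solve M c = u where the columns of M are g1, ..., g3.
Solving this 3x3 system gives c = (4, -3, 4).
Check: 4g1 - 3g2 + 4g3 = [-21, 17, -2].

[4, -3, 4]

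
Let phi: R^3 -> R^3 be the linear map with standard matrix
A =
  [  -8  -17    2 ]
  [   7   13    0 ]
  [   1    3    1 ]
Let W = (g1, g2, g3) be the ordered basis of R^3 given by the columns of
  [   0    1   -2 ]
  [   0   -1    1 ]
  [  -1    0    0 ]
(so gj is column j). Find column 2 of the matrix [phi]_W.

[2, 3, -3]

Column 2 of [phi]_W is the W-coordinate vector of phi(g2).
In standard coordinates phi(g2) = A g2 = [9, -6, -2].
Converting to W: [9, -6, -2] = 2g1 + 3g2 - 3g3, so the coordinate vector is [2, 3, -3].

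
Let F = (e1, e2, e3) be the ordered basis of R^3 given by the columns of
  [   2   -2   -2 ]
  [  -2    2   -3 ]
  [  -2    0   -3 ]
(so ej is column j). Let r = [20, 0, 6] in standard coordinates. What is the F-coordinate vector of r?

We seek scalars with c_1 e1 + ... + c_3 e3 = r; equivalently solve M c = r where the columns of M are e1, ..., e3.
Solving this 3x3 system gives c = (3, -3, -4).
Check: 3e1 - 3e2 - 4e3 = [20, 0, 6].

[3, -3, -4]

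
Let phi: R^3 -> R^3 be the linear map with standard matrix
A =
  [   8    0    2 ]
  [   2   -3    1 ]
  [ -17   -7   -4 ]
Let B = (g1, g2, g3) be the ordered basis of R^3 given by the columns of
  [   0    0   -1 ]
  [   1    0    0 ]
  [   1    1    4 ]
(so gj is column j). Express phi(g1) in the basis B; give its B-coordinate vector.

Column 1 of [phi]_B is the B-coordinate vector of phi(g1).
In standard coordinates phi(g1) = A g1 = <2, -2, -11>.
Converting to B: <2, -2, -11> = -2g1 - g2 - 2g3, so the coordinate vector is <-2, -1, -2>.

<-2, -1, -2>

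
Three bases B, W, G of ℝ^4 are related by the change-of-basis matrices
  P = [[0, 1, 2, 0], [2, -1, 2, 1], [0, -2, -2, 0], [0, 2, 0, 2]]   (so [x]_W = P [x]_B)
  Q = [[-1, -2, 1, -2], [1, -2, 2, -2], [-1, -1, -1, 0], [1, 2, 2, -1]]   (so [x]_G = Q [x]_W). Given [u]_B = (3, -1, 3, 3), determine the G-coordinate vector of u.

Composing the changes, [u]_G = Q P [u]_B.
Q P = [[-4, -5, -8, -6], [-4, -5, -6, -6], [-2, 2, -2, -1], [4, -7, 2, 0]]; applying this to (3, -1, 3, 3) gives (-49, -43, -17, 25).

(-49, -43, -17, 25)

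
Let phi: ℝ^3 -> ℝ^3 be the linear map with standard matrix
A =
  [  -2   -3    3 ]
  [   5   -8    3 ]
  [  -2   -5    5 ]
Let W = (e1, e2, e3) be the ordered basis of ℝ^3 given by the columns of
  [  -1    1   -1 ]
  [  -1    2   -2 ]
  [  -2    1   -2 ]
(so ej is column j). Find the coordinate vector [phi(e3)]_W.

Column 3 of [phi]_W is the W-coordinate vector of phi(e3).
In standard coordinates phi(e3) = A e3 = [2, 5, 2].
Converting to W: [2, 5, 2] = e1 + 2e2 - e3, so the coordinate vector is [1, 2, -1].

[1, 2, -1]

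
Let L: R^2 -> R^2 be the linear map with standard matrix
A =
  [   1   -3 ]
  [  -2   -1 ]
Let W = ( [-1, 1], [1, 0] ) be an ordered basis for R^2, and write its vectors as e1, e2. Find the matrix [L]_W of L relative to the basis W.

Let P have columns e1, e2. Then [L]_W = P^(-1) A P.
Here det P = -1, so P^(-1) is integer; computing A P first and then P^(-1)(A P) gives [[1, -2], [-3, -1]].

[[1, -2], [-3, -1]]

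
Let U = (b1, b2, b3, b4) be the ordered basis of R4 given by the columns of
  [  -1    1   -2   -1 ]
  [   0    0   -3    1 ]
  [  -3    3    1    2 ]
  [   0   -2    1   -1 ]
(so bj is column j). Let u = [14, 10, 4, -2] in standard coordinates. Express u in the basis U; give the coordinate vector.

Write u = c_1 b1 + ... + c_4 b4 and solve for the c_i.
Row-reducing the augmented matrix [M | u] gives c = (-4, 0, -4, -2).
Check: -4b1 + 0·b2 - 4b3 - 2b4 = [14, 10, 4, -2].

[-4, 0, -4, -2]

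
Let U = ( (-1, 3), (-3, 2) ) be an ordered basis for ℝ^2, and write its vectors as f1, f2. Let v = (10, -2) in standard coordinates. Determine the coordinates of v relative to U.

(2, -4)

We seek scalars with c_1 f1 + c_2 f2 = v; equivalently solve M c = v where the columns of M are f1, f2.
System: -c_1 - 3c_2 = 10, 3c_1 + 2c_2 = -2; solving gives c_1 = 2, c_2 = -4.
Check: 2f1 - 4f2 = (10, -2).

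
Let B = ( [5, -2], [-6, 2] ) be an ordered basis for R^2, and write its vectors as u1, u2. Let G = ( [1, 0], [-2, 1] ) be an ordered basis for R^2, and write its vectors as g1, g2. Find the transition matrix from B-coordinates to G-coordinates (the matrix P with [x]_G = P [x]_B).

Column j of P is [uj]_G, since P maps B-coordinates to G-coordinates.
Expressing u1 in G: u1 = g1 - 2g2, so column 1 of P is [1, -2].
Doing the same for each uj gives P = [[1, -2], [-2, 2]].

[[1, -2], [-2, 2]]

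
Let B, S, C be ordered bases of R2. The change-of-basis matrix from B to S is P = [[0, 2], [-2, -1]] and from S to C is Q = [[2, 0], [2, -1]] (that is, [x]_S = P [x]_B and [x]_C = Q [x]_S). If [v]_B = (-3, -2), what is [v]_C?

First [v]_S = P [v]_B = (-4, 8).
Then [v]_C = Q [v]_S = (-8, -16).

(-8, -16)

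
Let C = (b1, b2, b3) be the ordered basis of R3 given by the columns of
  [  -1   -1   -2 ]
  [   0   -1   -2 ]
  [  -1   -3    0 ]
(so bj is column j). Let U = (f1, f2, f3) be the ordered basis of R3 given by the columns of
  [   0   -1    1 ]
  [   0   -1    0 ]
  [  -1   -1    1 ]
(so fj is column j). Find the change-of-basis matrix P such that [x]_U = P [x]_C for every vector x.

Take x = bj: its C-coordinates are the j-th standard unit vector, so P e_j — column j of P — equals [bj]_U.
b1 = 0·f1 + 0·f2 - f3, giving column 1 = (0, 0, -1); repeating for each j gives P = [[0, 2, -2], [0, 1, 2], [-1, 0, 0]].

[[0, 2, -2], [0, 1, 2], [-1, 0, 0]]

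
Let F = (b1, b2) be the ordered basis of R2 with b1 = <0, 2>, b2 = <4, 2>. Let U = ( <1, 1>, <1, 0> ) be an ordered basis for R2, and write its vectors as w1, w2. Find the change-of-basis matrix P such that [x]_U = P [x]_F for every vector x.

[[2, 2], [-2, 2]]

Column j of P is [bj]_U, since P maps F-coordinates to U-coordinates.
Expressing b1 in U: b1 = 2w1 - 2w2, so column 1 of P is <2, -2>.
Doing the same for each bj gives P = [[2, 2], [-2, 2]].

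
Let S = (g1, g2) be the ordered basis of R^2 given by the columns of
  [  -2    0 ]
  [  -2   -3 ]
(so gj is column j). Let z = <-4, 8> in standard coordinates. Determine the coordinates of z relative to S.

<2, -4>

Write z = c_1 g1 + c_2 g2 and solve for the c_i.
System: -2c_1 + 0c_2 = -4, -2c_1 - 3c_2 = 8; solving gives c_1 = 2, c_2 = -4.
Check: 2g1 - 4g2 = <-4, 8>.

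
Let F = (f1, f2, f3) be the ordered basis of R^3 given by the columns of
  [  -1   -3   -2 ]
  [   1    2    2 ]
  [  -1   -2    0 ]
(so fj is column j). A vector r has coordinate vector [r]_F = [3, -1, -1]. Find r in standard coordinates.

[2, -1, -1]

By definition r = 3f1 - f2 - f3.
Summing componentwise gives [2, -1, -1].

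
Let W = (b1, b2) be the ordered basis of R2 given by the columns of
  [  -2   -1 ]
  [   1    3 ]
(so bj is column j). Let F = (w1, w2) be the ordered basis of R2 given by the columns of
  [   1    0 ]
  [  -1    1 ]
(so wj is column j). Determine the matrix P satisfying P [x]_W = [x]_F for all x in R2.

[[-2, -1], [-1, 2]]

Take x = bj: its W-coordinates are the j-th standard unit vector, so P e_j — column j of P — equals [bj]_F.
b1 = -2w1 - w2, giving column 1 = [-2, -1]; repeating for each j gives P = [[-2, -1], [-1, 2]].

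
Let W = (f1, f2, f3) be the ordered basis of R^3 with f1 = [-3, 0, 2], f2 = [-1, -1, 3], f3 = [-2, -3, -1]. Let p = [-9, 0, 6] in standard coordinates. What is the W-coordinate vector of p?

Write p = c_1 f1 + ... + c_3 f3 and solve for the c_i.
Solving this 3x3 system gives c = (3, 0, 0).
Check: 3f1 + 0·f2 + 0·f3 = [-9, 0, 6].

[3, 0, 0]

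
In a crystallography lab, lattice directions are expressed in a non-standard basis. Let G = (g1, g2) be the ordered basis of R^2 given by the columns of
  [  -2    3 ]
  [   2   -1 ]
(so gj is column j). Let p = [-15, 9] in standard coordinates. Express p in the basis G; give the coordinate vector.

[p]_G is the unique c with M c = p, where M has columns g1, g2.
System: -2c_1 + 3c_2 = -15, 2c_1 - c_2 = 9; solving gives c_1 = 3, c_2 = -3.
Check: 3g1 - 3g2 = [-15, 9].

[3, -3]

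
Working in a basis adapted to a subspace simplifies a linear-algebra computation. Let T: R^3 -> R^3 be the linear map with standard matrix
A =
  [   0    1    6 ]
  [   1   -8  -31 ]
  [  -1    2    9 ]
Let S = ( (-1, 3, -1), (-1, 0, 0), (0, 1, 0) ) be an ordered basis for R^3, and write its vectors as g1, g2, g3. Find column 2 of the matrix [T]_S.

Column 2 of [T]_S is the S-coordinate vector of T(g2).
In standard coordinates T(g2) = A g2 = (0, -1, 1).
Converting to S: (0, -1, 1) = -g1 + g2 + 2g3, so the coordinate vector is (-1, 1, 2).

(-1, 1, 2)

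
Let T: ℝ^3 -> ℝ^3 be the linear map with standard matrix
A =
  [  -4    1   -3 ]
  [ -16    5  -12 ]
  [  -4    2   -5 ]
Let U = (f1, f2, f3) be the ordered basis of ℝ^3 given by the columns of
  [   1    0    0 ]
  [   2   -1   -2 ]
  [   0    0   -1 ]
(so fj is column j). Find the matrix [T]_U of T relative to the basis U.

The j-th column of [T]_U is [T(fj)]_U.
T(f1) = A f1 = (-2, -6, 0) = -2f1 + 2f2 + 0·f3, so column 1 is (-2, 2, 0).
Repeating for f2, f3 and assembling the columns gives [[-2, -1, 1], [2, -1, 2], [0, 2, -1]].

[[-2, -1, 1], [2, -1, 2], [0, 2, -1]]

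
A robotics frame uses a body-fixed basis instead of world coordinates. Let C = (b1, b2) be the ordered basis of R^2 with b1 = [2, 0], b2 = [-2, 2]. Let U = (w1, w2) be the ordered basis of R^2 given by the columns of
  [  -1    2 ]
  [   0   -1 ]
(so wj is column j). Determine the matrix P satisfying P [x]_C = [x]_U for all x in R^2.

Let M have columns bj and N have columns wj. Then for every x, N [x]_U = x = M [x]_C, so P = N^(-1) M.
Since det N = 1, N^(-1) has integer entries; multiplying gives P = [[-2, -2], [0, -2]].

[[-2, -2], [0, -2]]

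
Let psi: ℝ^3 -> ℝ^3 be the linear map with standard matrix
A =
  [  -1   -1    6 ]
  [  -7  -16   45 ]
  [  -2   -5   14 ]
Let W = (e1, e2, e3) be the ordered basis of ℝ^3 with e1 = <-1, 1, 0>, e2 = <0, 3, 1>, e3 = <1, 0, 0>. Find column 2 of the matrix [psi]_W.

Compute psi(e2) = A e2 = <3, -3, -1> in standard coordinates.
Then write this in W-coordinates: solve for y in y_1 e1 + ... + y_3 e3 = <3, -3, -1>.
This gives y = <0, -1, 3>, which is column 2 of [psi]_W.

<0, -1, 3>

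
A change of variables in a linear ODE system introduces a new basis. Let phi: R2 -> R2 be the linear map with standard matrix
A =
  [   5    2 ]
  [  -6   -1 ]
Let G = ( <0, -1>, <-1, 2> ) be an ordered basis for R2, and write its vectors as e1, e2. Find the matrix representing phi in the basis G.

With P the matrix whose columns are e1, e2, [phi]_G = P^(-1) A P.
Column by column: phi(e1) = A e1 = <-2, 1>; its G-coordinates <3, 2> give column 1.
Continuing for each basis vector yields [phi]_G = [[3, -2], [2, 1]].

[[3, -2], [2, 1]]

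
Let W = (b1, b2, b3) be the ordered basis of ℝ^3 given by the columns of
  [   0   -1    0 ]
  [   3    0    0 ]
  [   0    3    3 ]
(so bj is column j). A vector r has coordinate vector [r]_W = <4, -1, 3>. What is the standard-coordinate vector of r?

r = M [r]_W, where M has columns b1, ..., b3.
Carrying out the matrix-vector product, r = <1, 12, 6>.

<1, 12, 6>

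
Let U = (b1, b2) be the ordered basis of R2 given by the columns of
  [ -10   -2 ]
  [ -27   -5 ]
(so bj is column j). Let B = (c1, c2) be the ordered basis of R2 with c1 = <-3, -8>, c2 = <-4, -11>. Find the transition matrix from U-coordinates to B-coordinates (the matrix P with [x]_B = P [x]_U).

[[2, 2], [1, -1]]

Take x = bj: its U-coordinates are the j-th standard unit vector, so P e_j — column j of P — equals [bj]_B.
b1 = 2c1 + c2, giving column 1 = <2, 1>; repeating for each j gives P = [[2, 2], [1, -1]].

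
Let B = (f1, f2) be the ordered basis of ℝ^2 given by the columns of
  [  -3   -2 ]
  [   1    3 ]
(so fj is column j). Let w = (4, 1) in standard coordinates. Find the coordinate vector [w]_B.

(-2, 1)

Write w = c_1 f1 + c_2 f2 and solve for the c_i.
System: -3c_1 - 2c_2 = 4, c_1 + 3c_2 = 1; solving gives c_1 = -2, c_2 = 1.
Check: -2f1 + f2 = (4, 1).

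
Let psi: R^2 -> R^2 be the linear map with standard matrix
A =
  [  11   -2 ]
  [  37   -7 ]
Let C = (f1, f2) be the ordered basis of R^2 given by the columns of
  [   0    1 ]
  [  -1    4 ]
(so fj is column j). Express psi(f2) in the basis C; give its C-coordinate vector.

<3, 3>

Column 2 of [psi]_C is the C-coordinate vector of psi(f2).
In standard coordinates psi(f2) = A f2 = <3, 9>.
Converting to C: <3, 9> = 3f1 + 3f2, so the coordinate vector is <3, 3>.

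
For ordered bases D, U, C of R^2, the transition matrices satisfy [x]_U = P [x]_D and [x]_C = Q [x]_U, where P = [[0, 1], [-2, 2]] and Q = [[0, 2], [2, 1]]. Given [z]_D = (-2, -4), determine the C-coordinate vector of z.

(-8, -12)

First [z]_U = P [z]_D = (-4, -4).
Then [z]_C = Q [z]_U = (-8, -12).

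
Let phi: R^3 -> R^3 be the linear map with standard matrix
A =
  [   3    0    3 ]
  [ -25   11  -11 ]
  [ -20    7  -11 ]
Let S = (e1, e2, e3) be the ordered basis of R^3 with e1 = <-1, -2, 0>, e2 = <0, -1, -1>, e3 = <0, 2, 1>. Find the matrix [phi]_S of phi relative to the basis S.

[[3, 3, -3], [-3, -2, -1], [3, 2, 2]]

Let P have columns e1, ..., e3. Then [phi]_S = P^(-1) A P.
Here det P = -1, so P^(-1) is integer; computing A P first and then P^(-1)(A P) gives [[3, 3, -3], [-3, -2, -1], [3, 2, 2]].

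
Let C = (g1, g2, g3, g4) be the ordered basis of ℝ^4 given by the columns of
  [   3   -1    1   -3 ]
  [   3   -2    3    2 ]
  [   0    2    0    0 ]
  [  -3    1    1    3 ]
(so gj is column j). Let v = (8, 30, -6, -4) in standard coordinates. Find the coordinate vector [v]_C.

(4, -3, 2, 3)

Write v = c_1 g1 + ... + c_4 g4 and solve for the c_i.
Gaussian elimination on [M | v] yields c = (4, -3, 2, 3).
Check: 4g1 - 3g2 + 2g3 + 3g4 = (8, 30, -6, -4).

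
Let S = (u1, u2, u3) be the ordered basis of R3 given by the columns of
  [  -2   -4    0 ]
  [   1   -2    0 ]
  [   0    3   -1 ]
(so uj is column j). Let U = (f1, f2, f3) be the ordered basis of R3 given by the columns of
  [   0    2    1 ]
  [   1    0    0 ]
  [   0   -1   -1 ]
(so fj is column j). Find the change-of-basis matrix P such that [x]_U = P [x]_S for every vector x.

Column j of P is [uj]_U, since P maps S-coordinates to U-coordinates.
Expressing u1 in U: u1 = f1 - 2f2 + 2f3, so column 1 of P is <1, -2, 2>.
Doing the same for each uj gives P = [[1, -2, 0], [-2, -1, -1], [2, -2, 2]].

[[1, -2, 0], [-2, -1, -1], [2, -2, 2]]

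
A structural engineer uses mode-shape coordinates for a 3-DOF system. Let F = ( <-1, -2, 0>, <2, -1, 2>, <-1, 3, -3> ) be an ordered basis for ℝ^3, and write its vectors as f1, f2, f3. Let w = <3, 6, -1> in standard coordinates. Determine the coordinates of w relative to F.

[w]_F is the unique c with M c = w, where M has columns f1, ..., f3.
Solving this 3x3 system gives c = (-2, 1, 1).
Check: -2f1 + f2 + f3 = <3, 6, -1>.

<-2, 1, 1>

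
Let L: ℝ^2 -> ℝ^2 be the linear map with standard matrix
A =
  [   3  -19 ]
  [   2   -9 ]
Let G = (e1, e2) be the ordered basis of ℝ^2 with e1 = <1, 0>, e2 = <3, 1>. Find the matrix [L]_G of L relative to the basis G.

Let P have columns e1, e2. Then [L]_G = P^(-1) A P.
Here det P = 1, so P^(-1) is integer; computing A P first and then P^(-1)(A P) gives [[-3, -1], [2, -3]].

[[-3, -1], [2, -3]]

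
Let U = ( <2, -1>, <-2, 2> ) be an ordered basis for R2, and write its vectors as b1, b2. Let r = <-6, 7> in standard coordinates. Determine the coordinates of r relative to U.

<1, 4>

We seek scalars with c_1 b1 + c_2 b2 = r; equivalently solve M c = r where the columns of M are b1, b2.
System: 2c_1 - 2c_2 = -6, -c_1 + 2c_2 = 7; solving gives c_1 = 1, c_2 = 4.
Check: b1 + 4b2 = <-6, 7>.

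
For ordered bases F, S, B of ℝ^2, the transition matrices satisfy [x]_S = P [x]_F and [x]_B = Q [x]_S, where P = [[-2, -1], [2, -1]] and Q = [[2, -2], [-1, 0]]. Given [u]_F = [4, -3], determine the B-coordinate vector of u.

Apply P to get S-coordinates [-5, 11], then Q to get B-coordinates.
The result is [u]_B = [-32, 5].

[-32, 5]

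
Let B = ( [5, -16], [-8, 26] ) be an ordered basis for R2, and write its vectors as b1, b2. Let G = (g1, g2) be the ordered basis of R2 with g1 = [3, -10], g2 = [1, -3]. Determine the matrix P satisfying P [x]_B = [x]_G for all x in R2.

Column j of P is [bj]_G, since P maps B-coordinates to G-coordinates.
Expressing b1 in G: b1 = g1 + 2g2, so column 1 of P is [1, 2].
Doing the same for each bj gives P = [[1, -2], [2, -2]].

[[1, -2], [2, -2]]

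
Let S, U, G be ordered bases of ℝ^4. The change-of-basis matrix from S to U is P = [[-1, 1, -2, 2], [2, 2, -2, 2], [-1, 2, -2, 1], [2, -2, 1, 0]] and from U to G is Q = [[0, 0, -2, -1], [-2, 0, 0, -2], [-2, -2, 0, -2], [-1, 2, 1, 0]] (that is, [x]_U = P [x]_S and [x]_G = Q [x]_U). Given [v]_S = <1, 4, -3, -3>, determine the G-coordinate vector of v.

<-11, 12, -8, 27>

First [v]_U = P [v]_S = <3, 10, 10, -9>.
Then [v]_G = Q [v]_U = <-11, 12, -8, 27>.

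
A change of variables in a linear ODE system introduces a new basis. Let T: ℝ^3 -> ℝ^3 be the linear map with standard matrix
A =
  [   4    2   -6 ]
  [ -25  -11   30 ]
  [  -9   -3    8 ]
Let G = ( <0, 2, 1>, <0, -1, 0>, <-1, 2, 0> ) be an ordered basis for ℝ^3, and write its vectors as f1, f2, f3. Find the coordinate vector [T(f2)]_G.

<3, -1, 2>

Column 2 of [T]_G is the G-coordinate vector of T(f2).
In standard coordinates T(f2) = A f2 = <-2, 11, 3>.
Converting to G: <-2, 11, 3> = 3f1 - f2 + 2f3, so the coordinate vector is <3, -1, 2>.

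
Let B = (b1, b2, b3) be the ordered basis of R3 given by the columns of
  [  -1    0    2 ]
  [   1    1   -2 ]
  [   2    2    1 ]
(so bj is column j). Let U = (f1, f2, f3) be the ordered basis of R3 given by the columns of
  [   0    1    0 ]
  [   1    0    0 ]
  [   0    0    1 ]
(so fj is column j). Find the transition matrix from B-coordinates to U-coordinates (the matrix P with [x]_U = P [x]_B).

Take x = bj: its B-coordinates are the j-th standard unit vector, so P e_j — column j of P — equals [bj]_U.
b1 = f1 - f2 + 2f3, giving column 1 = <1, -1, 2>; repeating for each j gives P = [[1, 1, -2], [-1, 0, 2], [2, 2, 1]].

[[1, 1, -2], [-1, 0, 2], [2, 2, 1]]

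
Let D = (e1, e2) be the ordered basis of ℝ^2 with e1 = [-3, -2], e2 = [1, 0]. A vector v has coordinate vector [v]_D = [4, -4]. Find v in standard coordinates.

The coordinates say v = 4e1 - 4e2; adding the scaled basis vectors gives [-16, -8].

[-16, -8]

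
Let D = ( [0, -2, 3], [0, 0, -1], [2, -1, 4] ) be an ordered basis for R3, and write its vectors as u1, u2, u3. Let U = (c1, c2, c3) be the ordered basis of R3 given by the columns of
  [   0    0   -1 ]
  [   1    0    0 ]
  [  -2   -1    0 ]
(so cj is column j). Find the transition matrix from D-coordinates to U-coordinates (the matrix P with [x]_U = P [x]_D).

[[-2, 0, -1], [1, 1, -2], [0, 0, -2]]

Let M have columns uj and N have columns cj. Then for every x, N [x]_U = x = M [x]_D, so P = N^(-1) M.
Since det N = 1, N^(-1) has integer entries; multiplying gives P = [[-2, 0, -1], [1, 1, -2], [0, 0, -2]].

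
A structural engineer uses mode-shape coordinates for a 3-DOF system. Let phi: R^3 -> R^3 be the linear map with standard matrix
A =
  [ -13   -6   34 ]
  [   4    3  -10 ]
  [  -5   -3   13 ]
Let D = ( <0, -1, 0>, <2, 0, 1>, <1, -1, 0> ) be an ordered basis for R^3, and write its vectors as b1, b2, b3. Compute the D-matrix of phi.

With P the matrix whose columns are b1, ..., b3, [phi]_D = P^(-1) A P.
Column by column: phi(b1) = A b1 = <6, -3, 3>; its D-coordinates <3, 3, 0> give column 1.
Continuing for each basis vector yields [phi]_D = [[3, 0, 2], [3, 3, -2], [0, 2, -3]].

[[3, 0, 2], [3, 3, -2], [0, 2, -3]]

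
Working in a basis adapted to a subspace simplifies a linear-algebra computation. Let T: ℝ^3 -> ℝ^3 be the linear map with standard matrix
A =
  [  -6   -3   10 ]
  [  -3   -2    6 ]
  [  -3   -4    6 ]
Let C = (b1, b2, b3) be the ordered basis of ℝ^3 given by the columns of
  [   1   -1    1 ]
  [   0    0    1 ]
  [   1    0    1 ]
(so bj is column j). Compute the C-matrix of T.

[[0, 0, -2], [-1, -3, -2], [3, 3, 1]]

With P the matrix whose columns are b1, ..., b3, [T]_C = P^(-1) A P.
Column by column: T(b1) = A b1 = (4, 3, 3); its C-coordinates (0, -1, 3) give column 1.
Continuing for each basis vector yields [T]_C = [[0, 0, -2], [-1, -3, -2], [3, 3, 1]].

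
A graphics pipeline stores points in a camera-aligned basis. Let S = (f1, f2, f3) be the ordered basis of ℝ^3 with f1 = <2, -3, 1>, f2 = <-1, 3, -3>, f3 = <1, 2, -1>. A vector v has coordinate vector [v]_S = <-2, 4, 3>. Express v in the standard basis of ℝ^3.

<-5, 24, -17>

v = M [v]_S, where M has columns f1, ..., f3.
Carrying out the matrix-vector product, v = <-5, 24, -17>.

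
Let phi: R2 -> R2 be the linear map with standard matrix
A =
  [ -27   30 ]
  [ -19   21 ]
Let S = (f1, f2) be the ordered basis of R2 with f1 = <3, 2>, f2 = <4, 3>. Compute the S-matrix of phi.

[[-3, -2], [-3, -3]]

Let P have columns f1, f2. Then [phi]_S = P^(-1) A P.
Here det P = 1, so P^(-1) is integer; computing A P first and then P^(-1)(A P) gives [[-3, -2], [-3, -3]].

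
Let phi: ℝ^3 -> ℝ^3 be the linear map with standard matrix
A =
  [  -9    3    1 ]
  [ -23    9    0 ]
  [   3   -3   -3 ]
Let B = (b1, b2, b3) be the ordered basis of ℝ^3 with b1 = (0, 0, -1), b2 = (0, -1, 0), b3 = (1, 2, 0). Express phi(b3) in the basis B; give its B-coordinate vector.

(3, -1, -3)

Column 3 of [phi]_B is the B-coordinate vector of phi(b3).
In standard coordinates phi(b3) = A b3 = (-3, -5, -3).
Converting to B: (-3, -5, -3) = 3b1 - b2 - 3b3, so the coordinate vector is (3, -1, -3).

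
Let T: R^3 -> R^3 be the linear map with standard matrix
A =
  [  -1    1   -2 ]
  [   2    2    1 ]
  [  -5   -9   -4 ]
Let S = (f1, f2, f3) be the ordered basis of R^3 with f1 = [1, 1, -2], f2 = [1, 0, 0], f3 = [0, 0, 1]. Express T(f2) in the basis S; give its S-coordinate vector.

Compute T(f2) = A f2 = [-1, 2, -5] in standard coordinates.
Then write this in S-coordinates: solve for y in y_1 f1 + ... + y_3 f3 = [-1, 2, -5].
This gives y = [2, -3, -1], which is column 2 of [T]_S.

[2, -3, -1]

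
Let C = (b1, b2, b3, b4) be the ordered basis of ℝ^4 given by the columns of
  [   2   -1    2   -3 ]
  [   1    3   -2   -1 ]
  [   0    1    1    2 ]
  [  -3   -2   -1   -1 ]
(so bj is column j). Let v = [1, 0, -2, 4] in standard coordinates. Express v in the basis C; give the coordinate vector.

[-1, 0, 0, -1]

[v]_C is the unique c with M c = v, where M has columns b1, ..., b4.
Solving this 4x4 system gives c = (-1, 0, 0, -1).
Check: -b1 + 0·b2 + 0·b3 - b4 = [1, 0, -2, 4].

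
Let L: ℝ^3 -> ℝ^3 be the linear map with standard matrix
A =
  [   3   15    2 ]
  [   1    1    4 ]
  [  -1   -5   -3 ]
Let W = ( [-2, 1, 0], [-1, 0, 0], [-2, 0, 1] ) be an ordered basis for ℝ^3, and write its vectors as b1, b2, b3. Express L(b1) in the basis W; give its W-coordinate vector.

Compute L(b1) = A b1 = [9, -1, -3] in standard coordinates.
Then write this in W-coordinates: solve for y in y_1 b1 + ... + y_3 b3 = [9, -1, -3].
This gives y = [-1, -1, -3], which is column 1 of [L]_W.

[-1, -1, -3]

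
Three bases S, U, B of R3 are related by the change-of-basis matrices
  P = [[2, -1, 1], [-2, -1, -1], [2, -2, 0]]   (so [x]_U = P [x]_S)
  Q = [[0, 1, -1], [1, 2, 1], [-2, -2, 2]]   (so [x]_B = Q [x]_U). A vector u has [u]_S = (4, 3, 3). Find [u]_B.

First [u]_U = P [u]_S = (8, -14, 2).
Then [u]_B = Q [u]_U = (-16, -18, 16).

(-16, -18, 16)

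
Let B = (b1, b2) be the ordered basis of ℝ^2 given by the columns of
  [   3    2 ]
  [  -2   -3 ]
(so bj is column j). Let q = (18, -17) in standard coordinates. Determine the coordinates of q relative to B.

(4, 3)

Write q = c_1 b1 + c_2 b2 and solve for the c_i.
System: 3c_1 + 2c_2 = 18, -2c_1 - 3c_2 = -17; solving gives c_1 = 4, c_2 = 3.
Check: 4b1 + 3b2 = (18, -17).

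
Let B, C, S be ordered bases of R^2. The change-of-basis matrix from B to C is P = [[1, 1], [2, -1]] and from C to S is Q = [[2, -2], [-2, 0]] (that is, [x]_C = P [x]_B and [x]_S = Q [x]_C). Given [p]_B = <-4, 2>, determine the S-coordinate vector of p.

<16, 4>

Apply P to get C-coordinates <-2, -10>, then Q to get S-coordinates.
The result is [p]_S = <16, 4>.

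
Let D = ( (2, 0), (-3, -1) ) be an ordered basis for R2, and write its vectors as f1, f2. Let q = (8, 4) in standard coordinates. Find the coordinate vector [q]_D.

We seek scalars with c_1 f1 + c_2 f2 = q; equivalently solve M c = q where the columns of M are f1, f2.
System: 2c_1 - 3c_2 = 8, 0c_1 - c_2 = 4; solving gives c_1 = -2, c_2 = -4.
Check: -2f1 - 4f2 = (8, 4).

(-2, -4)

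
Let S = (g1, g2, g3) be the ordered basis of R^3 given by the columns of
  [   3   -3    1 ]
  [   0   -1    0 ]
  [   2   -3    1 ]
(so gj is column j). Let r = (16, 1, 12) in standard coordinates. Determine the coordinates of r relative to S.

We seek scalars with c_1 g1 + ... + c_3 g3 = r; equivalently solve M c = r where the columns of M are g1, ..., g3.
Solving this 3x3 system gives c = (4, -1, 1).
Check: 4g1 - g2 + g3 = (16, 1, 12).

(4, -1, 1)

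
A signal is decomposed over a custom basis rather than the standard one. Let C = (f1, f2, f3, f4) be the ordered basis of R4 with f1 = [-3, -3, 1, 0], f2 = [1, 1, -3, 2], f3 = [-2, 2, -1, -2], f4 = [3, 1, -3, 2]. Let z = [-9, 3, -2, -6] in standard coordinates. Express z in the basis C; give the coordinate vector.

We seek scalars with c_1 f1 + ... + c_4 f4 = z; equivalently solve M c = z where the columns of M are f1, ..., f4.
Row-reducing the augmented matrix [M | z] gives c = (1, 0, 3, 0).
Check: f1 + 0·f2 + 3f3 + 0·f4 = [-9, 3, -2, -6].

[1, 0, 3, 0]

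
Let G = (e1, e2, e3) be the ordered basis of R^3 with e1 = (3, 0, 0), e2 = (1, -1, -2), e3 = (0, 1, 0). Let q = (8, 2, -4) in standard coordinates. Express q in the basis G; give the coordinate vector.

We seek scalars with c_1 e1 + ... + c_3 e3 = q; equivalently solve M c = q where the columns of M are e1, ..., e3.
Solving this 3x3 system gives c = (2, 2, 4).
Check: 2e1 + 2e2 + 4e3 = (8, 2, -4).

(2, 2, 4)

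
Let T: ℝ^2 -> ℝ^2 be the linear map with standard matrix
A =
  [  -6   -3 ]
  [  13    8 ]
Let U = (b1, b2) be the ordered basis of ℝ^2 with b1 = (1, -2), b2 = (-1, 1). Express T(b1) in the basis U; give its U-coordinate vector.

Column 1 of [T]_U is the U-coordinate vector of T(b1).
In standard coordinates T(b1) = A b1 = (0, -3).
Converting to U: (0, -3) = 3b1 + 3b2, so the coordinate vector is (3, 3).

(3, 3)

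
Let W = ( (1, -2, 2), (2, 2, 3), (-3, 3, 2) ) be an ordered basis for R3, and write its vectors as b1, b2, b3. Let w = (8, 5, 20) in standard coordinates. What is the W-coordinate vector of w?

Write w = c_1 b1 + ... + c_3 b3 and solve for the c_i.
Solving this 3x3 system gives c = (3, 4, 1).
Check: 3b1 + 4b2 + b3 = (8, 5, 20).

(3, 4, 1)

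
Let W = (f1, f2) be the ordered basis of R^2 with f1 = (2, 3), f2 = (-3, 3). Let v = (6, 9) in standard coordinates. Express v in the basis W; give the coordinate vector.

[v]_W is the unique c with M c = v, where M has columns f1, f2.
System: 2c_1 - 3c_2 = 6, 3c_1 + 3c_2 = 9; solving gives c_1 = 3, c_2 = 0.
Check: 3f1 + 0·f2 = (6, 9).

(3, 0)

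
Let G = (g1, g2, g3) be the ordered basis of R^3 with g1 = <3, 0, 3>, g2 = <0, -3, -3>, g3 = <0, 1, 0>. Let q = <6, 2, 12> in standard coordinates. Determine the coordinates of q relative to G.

<2, -2, -4>

We seek scalars with c_1 g1 + ... + c_3 g3 = q; equivalently solve M c = q where the columns of M are g1, ..., g3.
Row-reducing the augmented matrix [M | q] gives c = (2, -2, -4).
Check: 2g1 - 2g2 - 4g3 = <6, 2, 12>.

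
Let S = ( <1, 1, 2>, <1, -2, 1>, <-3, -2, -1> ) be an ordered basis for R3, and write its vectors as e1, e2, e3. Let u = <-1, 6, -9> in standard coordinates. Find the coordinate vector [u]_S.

<-4, -3, -2>

[u]_S is the unique c with M c = u, where M has columns e1, ..., e3.
Row-reducing the augmented matrix [M | u] gives c = (-4, -3, -2).
Check: -4e1 - 3e2 - 2e3 = <-1, 6, -9>.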